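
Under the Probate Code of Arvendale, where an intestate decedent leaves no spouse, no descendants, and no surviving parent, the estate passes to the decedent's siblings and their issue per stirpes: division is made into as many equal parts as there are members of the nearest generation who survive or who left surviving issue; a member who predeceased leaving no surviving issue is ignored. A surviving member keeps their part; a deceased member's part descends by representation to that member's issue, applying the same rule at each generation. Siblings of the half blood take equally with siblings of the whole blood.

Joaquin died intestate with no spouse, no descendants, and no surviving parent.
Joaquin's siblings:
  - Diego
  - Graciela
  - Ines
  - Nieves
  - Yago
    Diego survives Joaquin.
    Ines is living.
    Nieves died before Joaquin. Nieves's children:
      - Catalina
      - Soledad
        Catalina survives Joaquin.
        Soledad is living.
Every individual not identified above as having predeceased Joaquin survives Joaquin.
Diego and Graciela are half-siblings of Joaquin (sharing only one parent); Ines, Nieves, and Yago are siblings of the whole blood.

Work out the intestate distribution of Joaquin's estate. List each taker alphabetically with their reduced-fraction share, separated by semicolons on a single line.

No spouse, descendants, or parent survives, so the estate passes to Joaquin's siblings per stirpes.
Half-blood and whole-blood siblings take equally under the stated rule.
The estate is divided into 5 equal shares of 1/5 among Diego, Graciela, Ines, Nieves, Yago.
Diego is living and takes 1/5.
Graciela is living and takes 1/5.
Ines is living and takes 1/5.
Nieves predeceased; the 1/5 allotted to Nieves's branch passes to Nieves's issue by representation.
The 1/5 is divided into 2 equal shares of 1/10 among Catalina, Soledad.
Catalina is living and takes 1/10.
Soledad is living and takes 1/10.
Yago is living and takes 1/5.

Catalina 1/10; Diego 1/5; Graciela 1/5; Ines 1/5; Soledad 1/10; Yago 1/5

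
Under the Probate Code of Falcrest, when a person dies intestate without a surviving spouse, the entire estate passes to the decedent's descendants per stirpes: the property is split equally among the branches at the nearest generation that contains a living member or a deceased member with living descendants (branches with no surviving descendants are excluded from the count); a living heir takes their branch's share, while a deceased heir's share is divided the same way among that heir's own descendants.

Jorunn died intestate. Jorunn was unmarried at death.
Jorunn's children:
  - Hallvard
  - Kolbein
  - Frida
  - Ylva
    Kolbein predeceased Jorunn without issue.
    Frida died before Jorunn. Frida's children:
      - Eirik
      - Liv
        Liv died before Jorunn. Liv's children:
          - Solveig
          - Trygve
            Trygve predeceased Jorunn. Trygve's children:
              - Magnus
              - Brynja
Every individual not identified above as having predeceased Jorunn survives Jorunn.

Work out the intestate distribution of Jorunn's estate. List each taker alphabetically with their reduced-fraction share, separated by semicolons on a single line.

There is no surviving spouse, so the entire estate passes to Jorunn's descendants per stirpes.
Kolbein left no surviving issue, so that branch lapses and is disregarded.
The estate is divided into 3 equal shares of 1/3 among Hallvard, Frida, Ylva.
Hallvard is living and takes 1/3.
Frida predeceased; the 1/3 allotted to Frida's branch passes to Frida's issue by representation.
The 1/3 is divided into 2 equal shares of 1/6 among Eirik, Liv.
Eirik is living and takes 1/6.
Liv predeceased; the 1/6 allotted to Liv's branch passes to Liv's issue by representation.
The 1/6 is divided into 2 equal shares of 1/12 among Solveig, Trygve.
Solveig is living and takes 1/12.
Trygve predeceased; the 1/12 allotted to Trygve's branch passes to Trygve's issue by representation.
The 1/12 is divided into 2 equal shares of 1/24 among Magnus, Brynja.
Magnus is living and takes 1/24.
Brynja is living and takes 1/24.
Ylva is living and takes 1/3.

Brynja 1/24; Eirik 1/6; Hallvard 1/3; Magnus 1/24; Solveig 1/12; Ylva 1/3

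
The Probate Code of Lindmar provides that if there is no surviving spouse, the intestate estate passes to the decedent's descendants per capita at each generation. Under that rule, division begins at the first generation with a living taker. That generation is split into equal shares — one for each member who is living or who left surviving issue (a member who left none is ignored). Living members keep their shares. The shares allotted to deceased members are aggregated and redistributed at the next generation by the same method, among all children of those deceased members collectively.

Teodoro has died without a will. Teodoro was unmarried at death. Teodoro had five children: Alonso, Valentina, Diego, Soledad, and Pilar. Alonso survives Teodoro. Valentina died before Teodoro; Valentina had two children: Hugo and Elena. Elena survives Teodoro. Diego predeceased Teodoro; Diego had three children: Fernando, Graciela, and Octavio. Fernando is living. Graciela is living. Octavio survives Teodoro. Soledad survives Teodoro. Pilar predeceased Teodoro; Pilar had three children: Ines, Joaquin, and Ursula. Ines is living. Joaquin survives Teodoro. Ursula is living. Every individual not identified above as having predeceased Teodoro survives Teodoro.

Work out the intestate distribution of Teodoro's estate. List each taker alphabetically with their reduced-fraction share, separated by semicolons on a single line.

Alonso 1/5; Elena 3/40; Fernando 3/40; Graciela 3/40; Hugo 3/40; Ines 3/40; Joaquin 3/40; Octavio 3/40; Soledad 1/5; Ursula 3/40

There is no surviving spouse, so the entire estate passes to Teodoro's descendants per capita at each generation.
At generation 1 (Alonso, Valentina, Diego, Soledad, Pilar) there are 5 shares of (1)/5 = 1/5 each.
Living: Alonso and Soledad — each takes 1/5.
Deceased: Valentina, Diego, and Pilar. Their combined 3/5 is pooled and carried to generation 2.
At generation 2 (Hugo, Elena, Fernando, Graciela, Octavio, Ines, Joaquin, Ursula) there are 8 shares of (3/5)/8 = 3/40 each.
Living: Hugo, Elena, Fernando, Graciela, Octavio, Ines, Joaquin, and Ursula — each takes 3/40.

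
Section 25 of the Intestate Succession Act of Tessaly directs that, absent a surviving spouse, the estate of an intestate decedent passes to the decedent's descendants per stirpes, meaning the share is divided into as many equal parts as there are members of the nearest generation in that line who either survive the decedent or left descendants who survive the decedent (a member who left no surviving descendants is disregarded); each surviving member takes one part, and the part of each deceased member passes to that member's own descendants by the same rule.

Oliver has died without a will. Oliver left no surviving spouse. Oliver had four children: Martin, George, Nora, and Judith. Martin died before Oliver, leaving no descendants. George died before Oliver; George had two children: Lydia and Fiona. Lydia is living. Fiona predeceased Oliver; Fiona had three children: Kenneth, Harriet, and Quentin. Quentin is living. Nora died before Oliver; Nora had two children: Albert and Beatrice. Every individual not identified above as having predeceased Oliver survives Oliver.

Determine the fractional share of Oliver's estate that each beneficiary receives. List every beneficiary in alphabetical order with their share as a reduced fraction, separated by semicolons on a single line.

There is no surviving spouse, so the entire estate passes to Oliver's descendants per stirpes.
Martin left no surviving issue, so that branch lapses and is disregarded.
The estate is divided into 3 equal shares of 1/3 among George, Nora, Judith.
George predeceased; the 1/3 allotted to George's branch passes to George's issue by representation.
The 1/3 is divided into 2 equal shares of 1/6 among Lydia, Fiona.
Lydia is living and takes 1/6.
Fiona predeceased; the 1/6 allotted to Fiona's branch passes to Fiona's issue by representation.
The 1/6 is divided into 3 equal shares of 1/18 among Kenneth, Harriet, Quentin.
Kenneth is living and takes 1/18.
Harriet is living and takes 1/18.
Quentin is living and takes 1/18.
Nora predeceased; the 1/3 allotted to Nora's branch passes to Nora's issue by representation.
The 1/3 is divided into 2 equal shares of 1/6 among Albert, Beatrice.
Albert is living and takes 1/6.
Beatrice is living and takes 1/6.
Judith is living and takes 1/3.

Albert 1/6; Beatrice 1/6; Harriet 1/18; Judith 1/3; Kenneth 1/18; Lydia 1/6; Quentin 1/18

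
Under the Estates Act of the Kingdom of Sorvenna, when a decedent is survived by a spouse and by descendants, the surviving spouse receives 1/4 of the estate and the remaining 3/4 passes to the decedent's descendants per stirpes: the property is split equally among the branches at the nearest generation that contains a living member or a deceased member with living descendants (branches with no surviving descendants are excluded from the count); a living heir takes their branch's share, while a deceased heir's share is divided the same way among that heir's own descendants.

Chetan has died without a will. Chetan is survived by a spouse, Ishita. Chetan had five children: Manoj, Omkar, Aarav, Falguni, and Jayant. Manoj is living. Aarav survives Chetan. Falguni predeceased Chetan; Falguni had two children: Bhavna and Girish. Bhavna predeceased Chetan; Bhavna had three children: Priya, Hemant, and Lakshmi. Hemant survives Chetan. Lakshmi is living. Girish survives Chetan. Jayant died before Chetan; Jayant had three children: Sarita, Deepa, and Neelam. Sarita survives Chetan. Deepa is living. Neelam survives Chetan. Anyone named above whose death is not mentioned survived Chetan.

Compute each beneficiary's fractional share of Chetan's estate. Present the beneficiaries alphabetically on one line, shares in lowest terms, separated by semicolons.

Ishita, as surviving spouse, takes 1/4.
The remaining 3/4 passes to Chetan's descendants per stirpes.
The 3/4 is divided into 5 equal shares of 3/20 among Manoj, Omkar, Aarav, Falguni, Jayant.
Manoj is living and takes 3/20.
Omkar is living and takes 3/20.
Aarav is living and takes 3/20.
Falguni predeceased; the 3/20 allotted to Falguni's branch passes to Falguni's issue by representation.
The 3/20 is divided into 2 equal shares of 3/40 among Bhavna, Girish.
Bhavna predeceased; the 3/40 allotted to Bhavna's branch passes to Bhavna's issue by representation.
The 3/40 is divided into 3 equal shares of 1/40 among Priya, Hemant, Lakshmi.
Priya is living and takes 1/40.
Hemant is living and takes 1/40.
Lakshmi is living and takes 1/40.
Girish is living and takes 3/40.
Jayant predeceased; the 3/20 allotted to Jayant's branch passes to Jayant's issue by representation.
The 3/20 is divided into 3 equal shares of 1/20 among Sarita, Deepa, Neelam.
Sarita is living and takes 1/20.
Deepa is living and takes 1/20.
Neelam is living and takes 1/20.

Aarav 3/20; Deepa 1/20; Girish 3/40; Hemant 1/40; Ishita 1/4; Lakshmi 1/40; Manoj 3/20; Neelam 1/20; Omkar 3/20; Priya 1/40; Sarita 1/20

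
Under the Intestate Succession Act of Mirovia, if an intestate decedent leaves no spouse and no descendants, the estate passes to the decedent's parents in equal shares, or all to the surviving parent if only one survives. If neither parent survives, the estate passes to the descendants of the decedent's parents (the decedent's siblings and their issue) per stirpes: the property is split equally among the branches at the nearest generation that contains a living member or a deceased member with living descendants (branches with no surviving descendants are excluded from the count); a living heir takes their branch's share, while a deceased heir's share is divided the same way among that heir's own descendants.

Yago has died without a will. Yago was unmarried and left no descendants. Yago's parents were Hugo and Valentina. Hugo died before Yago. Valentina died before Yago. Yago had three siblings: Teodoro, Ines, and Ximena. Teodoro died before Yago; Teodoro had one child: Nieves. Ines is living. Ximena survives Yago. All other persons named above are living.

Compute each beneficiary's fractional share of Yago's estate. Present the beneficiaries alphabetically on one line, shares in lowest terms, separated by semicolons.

Ines 1/3; Nieves 1/3; Ximena 1/3

Neither parent survives and there are no descendants, so the estate passes to Yago's siblings and their issue per stirpes.
The estate is divided into 3 equal shares of 1/3 among Teodoro, Ines, Ximena.
Teodoro predeceased; the 1/3 allotted to Teodoro's branch passes to Teodoro's issue by representation.
Nieves is the sole taker at this level and receives the full 1/3.
Ines is living and takes 1/3.
Ximena is living and takes 1/3.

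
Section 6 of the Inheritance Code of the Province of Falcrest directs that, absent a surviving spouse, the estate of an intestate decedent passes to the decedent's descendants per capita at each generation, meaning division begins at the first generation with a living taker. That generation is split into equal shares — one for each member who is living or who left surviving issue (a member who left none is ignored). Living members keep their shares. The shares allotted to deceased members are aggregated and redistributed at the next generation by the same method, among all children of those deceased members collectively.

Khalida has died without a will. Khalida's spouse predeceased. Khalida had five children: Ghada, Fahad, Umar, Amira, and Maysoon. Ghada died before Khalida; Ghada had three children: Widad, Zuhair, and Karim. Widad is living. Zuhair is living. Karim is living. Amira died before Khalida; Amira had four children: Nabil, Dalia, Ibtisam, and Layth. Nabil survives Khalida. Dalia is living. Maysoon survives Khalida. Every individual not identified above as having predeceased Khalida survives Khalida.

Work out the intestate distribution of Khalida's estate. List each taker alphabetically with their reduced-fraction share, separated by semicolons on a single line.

There is no surviving spouse, so the entire estate passes to Khalida's descendants per capita at each generation.
At generation 1 (Ghada, Fahad, Umar, Amira, Maysoon) there are 5 shares of (1)/5 = 1/5 each.
Living: Fahad, Umar, and Maysoon — each takes 1/5.
Deceased: Ghada and Amira. Their combined 2/5 is pooled and carried to generation 2.
At generation 2 (Widad, Zuhair, Karim, Nabil, Dalia, Ibtisam, Layth) there are 7 shares of (2/5)/7 = 2/35 each.
Living: Widad, Zuhair, Karim, Nabil, Dalia, Ibtisam, and Layth — each takes 2/35.

Dalia 2/35; Fahad 1/5; Ibtisam 2/35; Karim 2/35; Layth 2/35; Maysoon 1/5; Nabil 2/35; Umar 1/5; Widad 2/35; Zuhair 2/35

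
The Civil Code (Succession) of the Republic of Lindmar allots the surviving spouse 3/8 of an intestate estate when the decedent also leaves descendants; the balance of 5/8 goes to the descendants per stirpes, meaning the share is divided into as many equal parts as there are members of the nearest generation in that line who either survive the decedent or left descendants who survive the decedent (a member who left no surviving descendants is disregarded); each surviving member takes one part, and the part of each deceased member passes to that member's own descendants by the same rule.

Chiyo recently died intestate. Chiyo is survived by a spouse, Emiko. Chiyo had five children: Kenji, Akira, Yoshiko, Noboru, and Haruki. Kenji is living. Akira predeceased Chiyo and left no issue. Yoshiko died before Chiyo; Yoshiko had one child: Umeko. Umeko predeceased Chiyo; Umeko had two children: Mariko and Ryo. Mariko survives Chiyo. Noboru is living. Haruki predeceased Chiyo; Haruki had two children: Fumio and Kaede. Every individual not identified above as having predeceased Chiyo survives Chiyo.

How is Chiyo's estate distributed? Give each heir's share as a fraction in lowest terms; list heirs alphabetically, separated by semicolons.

Emiko 3/8; Fumio 5/64; Kaede 5/64; Kenji 5/32; Mariko 5/64; Noboru 5/32; Ryo 5/64

Emiko, as surviving spouse, takes 3/8.
The remaining 5/8 passes to Chiyo's descendants per stirpes.
Akira left no surviving issue, so that branch lapses and is disregarded.
The 5/8 is divided into 4 equal shares of 5/32 among Kenji, Yoshiko, Noboru, Haruki.
Kenji is living and takes 5/32.
Yoshiko predeceased; the 5/32 allotted to Yoshiko's branch passes to Yoshiko's issue by representation.
Umeko's line is the sole branch at this level, so the full 5/32 passes to Umeko's issue by representation.
The 5/32 is divided into 2 equal shares of 5/64 among Mariko, Ryo.
Mariko is living and takes 5/64.
Ryo is living and takes 5/64.
Noboru is living and takes 5/32.
Haruki predeceased; the 5/32 allotted to Haruki's branch passes to Haruki's issue by representation.
The 5/32 is divided into 2 equal shares of 5/64 among Fumio, Kaede.
Fumio is living and takes 5/64.
Kaede is living and takes 5/64.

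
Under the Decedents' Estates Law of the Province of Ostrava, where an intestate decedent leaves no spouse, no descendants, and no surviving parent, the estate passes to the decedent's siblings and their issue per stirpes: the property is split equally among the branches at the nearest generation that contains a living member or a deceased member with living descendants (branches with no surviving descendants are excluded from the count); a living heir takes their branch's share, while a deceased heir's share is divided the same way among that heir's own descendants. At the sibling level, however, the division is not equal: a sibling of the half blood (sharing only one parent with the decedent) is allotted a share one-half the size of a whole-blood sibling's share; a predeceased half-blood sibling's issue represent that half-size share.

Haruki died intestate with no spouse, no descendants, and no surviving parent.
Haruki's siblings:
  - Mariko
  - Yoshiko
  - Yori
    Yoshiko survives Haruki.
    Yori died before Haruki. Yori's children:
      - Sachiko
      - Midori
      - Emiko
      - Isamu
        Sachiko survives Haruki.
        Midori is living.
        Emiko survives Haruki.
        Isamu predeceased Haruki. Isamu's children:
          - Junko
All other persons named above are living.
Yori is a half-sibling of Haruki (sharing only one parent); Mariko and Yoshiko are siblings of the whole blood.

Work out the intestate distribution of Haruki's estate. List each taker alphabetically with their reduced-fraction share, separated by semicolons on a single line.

Emiko 1/20; Junko 1/20; Mariko 2/5; Midori 1/20; Sachiko 1/20; Yoshiko 2/5

No spouse, descendants, or parent survives, so the estate passes to Haruki's siblings per stirpes.
Half-blood siblings count for one-half the weight of whole-blood siblings at the initial division.
Dividing 1 in proportion to weights (total weight 5/2): Mariko (weight 1) → 2/5; Yoshiko (weight 1) → 2/5; Yori (weight 1/2) → 1/5.
Mariko is living and takes 2/5.
Yoshiko is living and takes 2/5.
Yori predeceased; the 1/5 allotted to Yori's branch passes to Yori's issue by representation.
The 1/5 is divided into 4 equal shares of 1/20 among Sachiko, Midori, Emiko, Isamu.
Sachiko is living and takes 1/20.
Midori is living and takes 1/20.
Emiko is living and takes 1/20.
Isamu predeceased; the 1/20 allotted to Isamu's branch passes to Isamu's issue by representation.
Junko is the sole taker at this level and receives the full 1/20.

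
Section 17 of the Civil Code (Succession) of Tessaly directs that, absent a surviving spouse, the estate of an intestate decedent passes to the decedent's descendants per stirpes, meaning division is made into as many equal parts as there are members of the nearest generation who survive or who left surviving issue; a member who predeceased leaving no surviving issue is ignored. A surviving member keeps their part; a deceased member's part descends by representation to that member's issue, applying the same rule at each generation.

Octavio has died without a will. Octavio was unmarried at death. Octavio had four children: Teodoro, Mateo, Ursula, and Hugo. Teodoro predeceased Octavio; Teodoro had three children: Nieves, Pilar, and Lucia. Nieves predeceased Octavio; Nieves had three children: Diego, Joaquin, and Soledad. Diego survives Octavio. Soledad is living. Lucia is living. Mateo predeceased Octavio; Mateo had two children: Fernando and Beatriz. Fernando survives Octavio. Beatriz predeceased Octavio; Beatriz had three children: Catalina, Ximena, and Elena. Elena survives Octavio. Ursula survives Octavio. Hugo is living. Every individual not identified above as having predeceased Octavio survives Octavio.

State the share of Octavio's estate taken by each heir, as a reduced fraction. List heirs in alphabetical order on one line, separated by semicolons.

There is no surviving spouse, so the entire estate passes to Octavio's descendants per stirpes.
The estate is divided into 4 equal shares of 1/4 among Teodoro, Mateo, Ursula, Hugo.
Teodoro predeceased; the 1/4 allotted to Teodoro's branch passes to Teodoro's issue by representation.
The 1/4 is divided into 3 equal shares of 1/12 among Nieves, Pilar, Lucia.
Nieves predeceased; the 1/12 allotted to Nieves's branch passes to Nieves's issue by representation.
The 1/12 is divided into 3 equal shares of 1/36 among Diego, Joaquin, Soledad.
Diego is living and takes 1/36.
Joaquin is living and takes 1/36.
Soledad is living and takes 1/36.
Pilar is living and takes 1/12.
Lucia is living and takes 1/12.
Mateo predeceased; the 1/4 allotted to Mateo's branch passes to Mateo's issue by representation.
The 1/4 is divided into 2 equal shares of 1/8 among Fernando, Beatriz.
Fernando is living and takes 1/8.
Beatriz predeceased; the 1/8 allotted to Beatriz's branch passes to Beatriz's issue by representation.
The 1/8 is divided into 3 equal shares of 1/24 among Catalina, Ximena, Elena.
Catalina is living and takes 1/24.
Ximena is living and takes 1/24.
Elena is living and takes 1/24.
Ursula is living and takes 1/4.
Hugo is living and takes 1/4.

Catalina 1/24; Diego 1/36; Elena 1/24; Fernando 1/8; Hugo 1/4; Joaquin 1/36; Lucia 1/12; Pilar 1/12; Soledad 1/36; Ursula 1/4; Ximena 1/24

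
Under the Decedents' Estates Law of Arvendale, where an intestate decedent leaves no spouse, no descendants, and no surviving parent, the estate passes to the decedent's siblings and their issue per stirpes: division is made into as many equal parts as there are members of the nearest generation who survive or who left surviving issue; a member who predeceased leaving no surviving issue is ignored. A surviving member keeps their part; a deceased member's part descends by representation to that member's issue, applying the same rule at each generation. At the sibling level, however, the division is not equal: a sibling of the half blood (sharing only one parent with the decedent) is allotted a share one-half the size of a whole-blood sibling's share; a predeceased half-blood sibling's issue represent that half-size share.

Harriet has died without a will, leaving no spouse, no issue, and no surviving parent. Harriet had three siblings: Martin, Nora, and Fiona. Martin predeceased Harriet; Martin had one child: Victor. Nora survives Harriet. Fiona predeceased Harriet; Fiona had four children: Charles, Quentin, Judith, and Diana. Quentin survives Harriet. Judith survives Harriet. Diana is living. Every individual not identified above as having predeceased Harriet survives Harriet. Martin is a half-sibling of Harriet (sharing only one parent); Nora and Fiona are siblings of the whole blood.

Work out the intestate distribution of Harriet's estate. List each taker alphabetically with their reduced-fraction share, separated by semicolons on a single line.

No spouse, descendants, or parent survives, so the estate passes to Harriet's siblings per stirpes.
Half-blood siblings count for one-half the weight of whole-blood siblings at the initial division.
Dividing 1 in proportion to weights (total weight 5/2): Martin (weight 1/2) → 1/5; Nora (weight 1) → 2/5; Fiona (weight 1) → 2/5.
Martin predeceased; the 1/5 allotted to Martin's branch passes to Martin's issue by representation.
Victor is the sole taker at this level and receives the full 1/5.
Nora is living and takes 2/5.
Fiona predeceased; the 2/5 allotted to Fiona's branch passes to Fiona's issue by representation.
The 2/5 is divided into 4 equal shares of 1/10 among Charles, Quentin, Judith, Diana.
Charles is living and takes 1/10.
Quentin is living and takes 1/10.
Judith is living and takes 1/10.
Diana is living and takes 1/10.

Charles 1/10; Diana 1/10; Judith 1/10; Nora 2/5; Quentin 1/10; Victor 1/5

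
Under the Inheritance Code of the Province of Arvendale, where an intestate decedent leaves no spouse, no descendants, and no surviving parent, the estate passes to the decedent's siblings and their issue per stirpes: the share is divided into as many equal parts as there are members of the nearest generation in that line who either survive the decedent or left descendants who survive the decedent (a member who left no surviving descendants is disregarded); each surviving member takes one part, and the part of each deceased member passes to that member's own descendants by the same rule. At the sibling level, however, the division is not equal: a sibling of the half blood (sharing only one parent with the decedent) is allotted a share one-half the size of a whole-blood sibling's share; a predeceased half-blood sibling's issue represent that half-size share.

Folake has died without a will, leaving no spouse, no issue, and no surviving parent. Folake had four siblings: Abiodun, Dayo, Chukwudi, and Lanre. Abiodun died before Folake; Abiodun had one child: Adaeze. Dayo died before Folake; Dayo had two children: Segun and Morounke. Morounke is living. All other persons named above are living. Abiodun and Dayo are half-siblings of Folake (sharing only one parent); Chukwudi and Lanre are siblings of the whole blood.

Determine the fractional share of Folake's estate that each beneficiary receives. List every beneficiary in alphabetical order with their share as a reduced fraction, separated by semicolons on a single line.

No spouse, descendants, or parent survives, so the estate passes to Folake's siblings per stirpes.
Half-blood siblings count for one-half the weight of whole-blood siblings at the initial division.
Dividing 1 in proportion to weights (total weight 3): Abiodun (weight 1/2) → 1/6; Dayo (weight 1/2) → 1/6; Chukwudi (weight 1) → 1/3; Lanre (weight 1) → 1/3.
Abiodun predeceased; the 1/6 allotted to Abiodun's branch passes to Abiodun's issue by representation.
Adaeze is the sole taker at this level and receives the full 1/6.
Dayo predeceased; the 1/6 allotted to Dayo's branch passes to Dayo's issue by representation.
The 1/6 is divided into 2 equal shares of 1/12 among Segun, Morounke.
Segun is living and takes 1/12.
Morounke is living and takes 1/12.
Chukwudi is living and takes 1/3.
Lanre is living and takes 1/3.

Adaeze 1/6; Chukwudi 1/3; Lanre 1/3; Morounke 1/12; Segun 1/12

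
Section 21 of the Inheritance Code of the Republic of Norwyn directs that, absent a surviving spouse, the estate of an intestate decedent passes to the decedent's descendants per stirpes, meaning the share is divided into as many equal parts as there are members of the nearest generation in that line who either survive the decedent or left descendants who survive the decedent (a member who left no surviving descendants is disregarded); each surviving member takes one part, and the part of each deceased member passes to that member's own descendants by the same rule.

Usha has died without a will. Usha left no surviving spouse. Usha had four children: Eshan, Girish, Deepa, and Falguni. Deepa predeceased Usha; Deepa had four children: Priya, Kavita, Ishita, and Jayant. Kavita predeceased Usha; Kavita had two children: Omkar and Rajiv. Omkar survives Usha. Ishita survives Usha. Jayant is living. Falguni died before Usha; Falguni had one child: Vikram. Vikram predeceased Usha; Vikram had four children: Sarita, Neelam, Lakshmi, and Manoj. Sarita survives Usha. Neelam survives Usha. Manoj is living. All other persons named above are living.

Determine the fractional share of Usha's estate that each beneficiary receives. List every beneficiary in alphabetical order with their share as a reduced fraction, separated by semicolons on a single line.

Eshan 1/4; Girish 1/4; Ishita 1/16; Jayant 1/16; Lakshmi 1/16; Manoj 1/16; Neelam 1/16; Omkar 1/32; Priya 1/16; Rajiv 1/32; Sarita 1/16

There is no surviving spouse, so the entire estate passes to Usha's descendants per stirpes.
The estate is divided into 4 equal shares of 1/4 among Eshan, Girish, Deepa, Falguni.
Eshan is living and takes 1/4.
Girish is living and takes 1/4.
Deepa predeceased; the 1/4 allotted to Deepa's branch passes to Deepa's issue by representation.
The 1/4 is divided into 4 equal shares of 1/16 among Priya, Kavita, Ishita, Jayant.
Priya is living and takes 1/16.
Kavita predeceased; the 1/16 allotted to Kavita's branch passes to Kavita's issue by representation.
The 1/16 is divided into 2 equal shares of 1/32 among Omkar, Rajiv.
Omkar is living and takes 1/32.
Rajiv is living and takes 1/32.
Ishita is living and takes 1/16.
Jayant is living and takes 1/16.
Falguni predeceased; the 1/4 allotted to Falguni's branch passes to Falguni's issue by representation.
Vikram's line is the sole branch at this level, so the full 1/4 passes to Vikram's issue by representation.
The 1/4 is divided into 4 equal shares of 1/16 among Sarita, Neelam, Lakshmi, Manoj.
Sarita is living and takes 1/16.
Neelam is living and takes 1/16.
Lakshmi is living and takes 1/16.
Manoj is living and takes 1/16.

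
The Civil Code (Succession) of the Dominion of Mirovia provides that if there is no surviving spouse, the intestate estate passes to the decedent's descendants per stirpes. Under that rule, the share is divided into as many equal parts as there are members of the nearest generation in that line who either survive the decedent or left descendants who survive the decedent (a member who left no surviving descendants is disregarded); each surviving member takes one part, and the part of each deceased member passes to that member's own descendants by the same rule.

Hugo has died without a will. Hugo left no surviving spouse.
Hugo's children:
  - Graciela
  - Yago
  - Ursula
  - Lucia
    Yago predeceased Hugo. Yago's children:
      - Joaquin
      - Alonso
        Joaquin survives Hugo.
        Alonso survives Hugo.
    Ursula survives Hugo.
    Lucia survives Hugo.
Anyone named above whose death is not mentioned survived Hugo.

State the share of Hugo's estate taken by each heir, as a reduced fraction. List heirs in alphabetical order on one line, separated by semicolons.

There is no surviving spouse, so the entire estate passes to Hugo's descendants per stirpes.
The estate is divided into 4 equal shares of 1/4 among Graciela, Yago, Ursula, Lucia.
Graciela is living and takes 1/4.
Yago predeceased; the 1/4 allotted to Yago's branch passes to Yago's issue by representation.
The 1/4 is divided into 2 equal shares of 1/8 among Joaquin, Alonso.
Joaquin is living and takes 1/8.
Alonso is living and takes 1/8.
Ursula is living and takes 1/4.
Lucia is living and takes 1/4.

Alonso 1/8; Graciela 1/4; Joaquin 1/8; Lucia 1/4; Ursula 1/4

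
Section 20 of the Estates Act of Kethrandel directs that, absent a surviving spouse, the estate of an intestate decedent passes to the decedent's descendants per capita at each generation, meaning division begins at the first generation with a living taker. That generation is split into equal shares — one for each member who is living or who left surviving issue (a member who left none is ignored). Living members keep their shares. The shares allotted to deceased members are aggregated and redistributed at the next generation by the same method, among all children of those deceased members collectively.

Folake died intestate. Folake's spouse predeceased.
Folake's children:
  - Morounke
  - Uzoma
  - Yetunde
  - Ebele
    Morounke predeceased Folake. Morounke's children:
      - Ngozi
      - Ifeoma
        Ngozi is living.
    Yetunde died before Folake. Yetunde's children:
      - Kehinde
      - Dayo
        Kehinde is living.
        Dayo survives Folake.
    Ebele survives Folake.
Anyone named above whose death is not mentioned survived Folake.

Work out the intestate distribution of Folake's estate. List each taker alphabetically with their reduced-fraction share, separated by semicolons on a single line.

Dayo 1/8; Ebele 1/4; Ifeoma 1/8; Kehinde 1/8; Ngozi 1/8; Uzoma 1/4

There is no surviving spouse, so the entire estate passes to Folake's descendants per capita at each generation.
At generation 1 (Morounke, Uzoma, Yetunde, Ebele) there are 4 shares of (1)/4 = 1/4 each.
Living: Uzoma and Ebele — each takes 1/4.
Deceased: Morounke and Yetunde. Their combined 1/2 is pooled and carried to generation 2.
At generation 2 (Ngozi, Ifeoma, Kehinde, Dayo) there are 4 shares of (1/2)/4 = 1/8 each.
Living: Ngozi, Ifeoma, Kehinde, and Dayo — each takes 1/8.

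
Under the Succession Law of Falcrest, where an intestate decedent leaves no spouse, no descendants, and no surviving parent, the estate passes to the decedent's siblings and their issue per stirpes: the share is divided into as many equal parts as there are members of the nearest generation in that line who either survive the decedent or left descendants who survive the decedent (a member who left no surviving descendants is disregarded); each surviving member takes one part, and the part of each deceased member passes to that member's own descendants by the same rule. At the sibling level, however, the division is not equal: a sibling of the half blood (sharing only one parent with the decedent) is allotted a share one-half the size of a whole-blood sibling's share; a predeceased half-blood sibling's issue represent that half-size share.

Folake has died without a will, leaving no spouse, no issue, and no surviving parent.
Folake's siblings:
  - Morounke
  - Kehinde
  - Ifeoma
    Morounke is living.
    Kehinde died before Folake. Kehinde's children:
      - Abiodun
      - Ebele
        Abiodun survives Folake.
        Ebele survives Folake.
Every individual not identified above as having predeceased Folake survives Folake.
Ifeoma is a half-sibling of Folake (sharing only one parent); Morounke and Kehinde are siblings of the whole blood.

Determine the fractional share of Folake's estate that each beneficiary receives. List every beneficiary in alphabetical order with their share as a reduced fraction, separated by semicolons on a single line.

Abiodun 1/5; Ebele 1/5; Ifeoma 1/5; Morounke 2/5

No spouse, descendants, or parent survives, so the estate passes to Folake's siblings per stirpes.
Half-blood siblings count for one-half the weight of whole-blood siblings at the initial division.
Dividing 1 in proportion to weights (total weight 5/2): Morounke (weight 1) → 2/5; Kehinde (weight 1) → 2/5; Ifeoma (weight 1/2) → 1/5.
Morounke is living and takes 2/5.
Kehinde predeceased; the 2/5 allotted to Kehinde's branch passes to Kehinde's issue by representation.
The 2/5 is divided into 2 equal shares of 1/5 among Abiodun, Ebele.
Abiodun is living and takes 1/5.
Ebele is living and takes 1/5.
Ifeoma is living and takes 1/5.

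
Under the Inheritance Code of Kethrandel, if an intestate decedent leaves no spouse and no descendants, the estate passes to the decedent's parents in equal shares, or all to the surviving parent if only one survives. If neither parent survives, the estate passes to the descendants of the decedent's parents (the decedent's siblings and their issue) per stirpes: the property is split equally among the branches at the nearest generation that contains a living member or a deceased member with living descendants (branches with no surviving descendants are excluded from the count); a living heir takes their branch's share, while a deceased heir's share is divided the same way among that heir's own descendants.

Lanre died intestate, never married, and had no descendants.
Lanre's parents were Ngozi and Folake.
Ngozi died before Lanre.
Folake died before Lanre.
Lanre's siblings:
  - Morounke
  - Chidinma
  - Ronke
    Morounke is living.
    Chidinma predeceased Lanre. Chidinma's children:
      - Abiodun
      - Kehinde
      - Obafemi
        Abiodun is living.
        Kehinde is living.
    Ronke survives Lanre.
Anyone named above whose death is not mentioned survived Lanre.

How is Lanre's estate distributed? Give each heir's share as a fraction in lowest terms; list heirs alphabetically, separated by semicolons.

Abiodun 1/9; Kehinde 1/9; Morounke 1/3; Obafemi 1/9; Ronke 1/3

Neither parent survives and there are no descendants, so the estate passes to Lanre's siblings and their issue per stirpes.
The estate is divided into 3 equal shares of 1/3 among Morounke, Chidinma, Ronke.
Morounke is living and takes 1/3.
Chidinma predeceased; the 1/3 allotted to Chidinma's branch passes to Chidinma's issue by representation.
The 1/3 is divided into 3 equal shares of 1/9 among Abiodun, Kehinde, Obafemi.
Abiodun is living and takes 1/9.
Kehinde is living and takes 1/9.
Obafemi is living and takes 1/9.
Ronke is living and takes 1/3.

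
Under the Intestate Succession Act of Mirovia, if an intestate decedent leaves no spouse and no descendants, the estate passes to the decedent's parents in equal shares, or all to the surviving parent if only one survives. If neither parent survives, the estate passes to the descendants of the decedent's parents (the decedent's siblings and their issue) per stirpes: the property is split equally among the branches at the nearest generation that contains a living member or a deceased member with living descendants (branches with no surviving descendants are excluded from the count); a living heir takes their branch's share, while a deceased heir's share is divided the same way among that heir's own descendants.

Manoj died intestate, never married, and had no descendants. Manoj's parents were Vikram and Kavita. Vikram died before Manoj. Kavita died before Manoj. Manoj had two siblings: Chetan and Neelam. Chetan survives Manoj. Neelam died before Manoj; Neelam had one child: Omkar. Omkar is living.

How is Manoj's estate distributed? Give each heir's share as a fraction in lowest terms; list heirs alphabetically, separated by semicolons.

Neither parent survives and there are no descendants, so the estate passes to Manoj's siblings and their issue per stirpes.
The estate is divided into 2 equal shares of 1/2 among Chetan, Neelam.
Chetan is living and takes 1/2.
Neelam predeceased; the 1/2 allotted to Neelam's branch passes to Neelam's issue by representation.
Omkar is the sole taker at this level and receives the full 1/2.

Chetan 1/2; Omkar 1/2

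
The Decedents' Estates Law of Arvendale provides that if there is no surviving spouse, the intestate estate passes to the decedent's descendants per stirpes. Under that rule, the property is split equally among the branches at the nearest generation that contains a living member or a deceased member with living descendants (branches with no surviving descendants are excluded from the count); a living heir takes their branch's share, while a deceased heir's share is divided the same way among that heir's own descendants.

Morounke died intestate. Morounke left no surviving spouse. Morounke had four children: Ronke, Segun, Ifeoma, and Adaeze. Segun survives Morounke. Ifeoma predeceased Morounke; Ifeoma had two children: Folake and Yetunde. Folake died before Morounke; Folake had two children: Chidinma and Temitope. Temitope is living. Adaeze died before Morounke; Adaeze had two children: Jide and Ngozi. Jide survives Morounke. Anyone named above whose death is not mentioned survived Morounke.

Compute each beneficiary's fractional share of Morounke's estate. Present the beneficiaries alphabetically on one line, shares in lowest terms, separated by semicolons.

There is no surviving spouse, so the entire estate passes to Morounke's descendants per stirpes.
The estate is divided into 4 equal shares of 1/4 among Ronke, Segun, Ifeoma, Adaeze.
Ronke is living and takes 1/4.
Segun is living and takes 1/4.
Ifeoma predeceased; the 1/4 allotted to Ifeoma's branch passes to Ifeoma's issue by representation.
The 1/4 is divided into 2 equal shares of 1/8 among Folake, Yetunde.
Folake predeceased; the 1/8 allotted to Folake's branch passes to Folake's issue by representation.
The 1/8 is divided into 2 equal shares of 1/16 among Chidinma, Temitope.
Chidinma is living and takes 1/16.
Temitope is living and takes 1/16.
Yetunde is living and takes 1/8.
Adaeze predeceased; the 1/4 allotted to Adaeze's branch passes to Adaeze's issue by representation.
The 1/4 is divided into 2 equal shares of 1/8 among Jide, Ngozi.
Jide is living and takes 1/8.
Ngozi is living and takes 1/8.

Chidinma 1/16; Jide 1/8; Ngozi 1/8; Ronke 1/4; Segun 1/4; Temitope 1/16; Yetunde 1/8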